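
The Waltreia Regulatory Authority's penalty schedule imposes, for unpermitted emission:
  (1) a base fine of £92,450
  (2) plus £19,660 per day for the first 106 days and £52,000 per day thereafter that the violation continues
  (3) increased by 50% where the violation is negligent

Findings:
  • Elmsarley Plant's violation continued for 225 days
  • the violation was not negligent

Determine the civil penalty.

£8,364,410

First 106 days: 106 × £19,660 = £2,083,960
Remaining days: (225 − 106) × £52,000 = £6,188,000
Per-day component: £2,083,960 + £6,188,000 = £8,271,960
Base plus per-day: £92,450 + £8,271,960 = £8,364,410
The violation was not negligent: no 50% increase.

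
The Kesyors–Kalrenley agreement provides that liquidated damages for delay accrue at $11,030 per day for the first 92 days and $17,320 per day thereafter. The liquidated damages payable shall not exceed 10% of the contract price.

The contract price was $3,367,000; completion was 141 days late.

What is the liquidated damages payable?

First 92 days: 92 × $11,030 = $1,014,760
Remaining days: (141 − 92) × $17,320 = $848,680
Accrued per-day damages: $1,014,760 + $848,680 = $1,863,440
Cap: 10% of $3,367,000 = $336,700
Cap at $336,700: $1,863,440 exceeds the cap → $336,700

$336,700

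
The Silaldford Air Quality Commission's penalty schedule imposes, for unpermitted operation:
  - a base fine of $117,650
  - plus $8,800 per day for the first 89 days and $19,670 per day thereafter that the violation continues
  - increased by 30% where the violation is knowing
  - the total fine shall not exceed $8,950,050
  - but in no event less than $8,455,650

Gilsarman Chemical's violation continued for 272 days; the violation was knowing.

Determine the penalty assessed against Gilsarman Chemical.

First 89 days: 89 × $8,800 = $783,200
Remaining days: (272 − 89) × $19,670 = $3,599,610
Per-day component: $783,200 + $3,599,610 = $4,382,810
Base plus per-day: $117,650 + $4,382,810 = $4,500,460
Enhancement: 30% of $4,500,460 = $1,350,138
Enhanced fine: $4,500,460 + $1,350,138 = $5,850,598
Cap at $8,950,050: $5,850,598 is within the cap, no reduction.
Minimum $8,455,650: $5,850,598 is below the minimum → $8,455,650

$8,455,650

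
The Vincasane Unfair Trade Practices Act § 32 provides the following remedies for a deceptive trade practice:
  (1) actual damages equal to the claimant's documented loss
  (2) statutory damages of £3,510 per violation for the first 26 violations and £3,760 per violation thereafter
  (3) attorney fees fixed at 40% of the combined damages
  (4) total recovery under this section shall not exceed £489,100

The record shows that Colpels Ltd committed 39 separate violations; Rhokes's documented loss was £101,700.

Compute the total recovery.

£338,576

First 26 violations: 26 × £3,510 = £91,260
Remaining violations: (39 − 26) × £3,760 = £48,880
Statutory damages: £91,260 + £48,880 = £140,140
Combined damages: £101,700 + £140,140 = £241,840
Attorney fees: 40% of £241,840 = £96,736
Total before cap: £241,840 + £96,736 = £338,576
Cap at £489,100: £338,576 is within the cap, no reduction.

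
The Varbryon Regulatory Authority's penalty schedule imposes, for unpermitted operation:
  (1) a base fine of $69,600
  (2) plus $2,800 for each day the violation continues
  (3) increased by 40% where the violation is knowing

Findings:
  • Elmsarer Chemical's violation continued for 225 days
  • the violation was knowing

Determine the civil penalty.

Per-day component: 225 × $2,800 = $630,000
Base plus per-day: $69,600 + $630,000 = $699,600
Enhancement: 40% of $699,600 = $279,840
Enhanced fine: $699,600 + $279,840 = $979,440

$979,440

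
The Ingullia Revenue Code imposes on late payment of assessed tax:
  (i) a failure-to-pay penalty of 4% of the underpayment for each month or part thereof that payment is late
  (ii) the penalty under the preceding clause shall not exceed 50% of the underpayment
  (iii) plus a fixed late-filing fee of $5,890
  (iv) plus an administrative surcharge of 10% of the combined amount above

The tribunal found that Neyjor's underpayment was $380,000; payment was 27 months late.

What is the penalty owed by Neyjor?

$215,479

Accrued rate: 4% × 27 = 108%, capped at 50% → 50%
Failure-to-pay penalty: 50% of $380,000 = $190,000
Penalty before surcharge: $190,000 + $5,890 = $195,890
Administrative surcharge: 10% of $195,890 = $19,589
Total penalty: $195,890 + $19,589 = $215,479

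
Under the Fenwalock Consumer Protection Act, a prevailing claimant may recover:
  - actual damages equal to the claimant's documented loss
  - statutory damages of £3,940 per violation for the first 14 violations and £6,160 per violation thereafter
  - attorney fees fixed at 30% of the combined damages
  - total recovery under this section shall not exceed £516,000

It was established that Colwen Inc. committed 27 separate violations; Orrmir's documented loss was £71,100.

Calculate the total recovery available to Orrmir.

Total recovery: £268,242

First 14 violations: 14 × £3,940 = £55,160
Remaining violations: (27 − 14) × £6,160 = £80,080
Statutory damages: £55,160 + £80,080 = £135,240
Combined damages: £71,100 + £135,240 = £206,340
Attorney fees: 30% of £206,340 = £61,902
Total before cap: £206,340 + £61,902 = £268,242
Cap at £516,000: £268,242 is within the cap, no reduction.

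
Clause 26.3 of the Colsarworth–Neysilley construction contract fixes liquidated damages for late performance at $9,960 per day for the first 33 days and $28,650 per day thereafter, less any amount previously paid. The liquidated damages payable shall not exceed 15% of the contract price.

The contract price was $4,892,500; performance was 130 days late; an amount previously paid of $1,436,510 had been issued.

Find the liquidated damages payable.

$733,875

First 33 days: 33 × $9,960 = $328,680
Remaining days: (130 − 33) × $28,650 = $2,779,050
Accrued per-day damages: $328,680 + $2,779,050 = $3,107,730
Less amount previously paid: $3,107,730 − $1,436,510 = $1,671,220
Cap: 15% of $4,892,500 = $733,875
Cap at $733,875: $1,671,220 exceeds the cap → $733,875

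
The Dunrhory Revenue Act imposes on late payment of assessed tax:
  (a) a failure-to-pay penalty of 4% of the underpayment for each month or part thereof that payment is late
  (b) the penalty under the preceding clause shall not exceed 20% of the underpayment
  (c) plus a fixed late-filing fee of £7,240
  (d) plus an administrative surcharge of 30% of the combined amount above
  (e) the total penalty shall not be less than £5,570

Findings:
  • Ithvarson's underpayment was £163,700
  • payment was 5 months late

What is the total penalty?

Accrued rate: 4% × 5 = 20%, capped at 20% → 20%
Failure-to-pay penalty: 20% of £163,700 = £32,740
Penalty before surcharge: £32,740 + £7,240 = £39,980
Administrative surcharge: 30% of £39,980 = £11,994
Total penalty: £39,980 + £11,994 = £51,974
Minimum £5,570: £51,974 meets the minimum, no increase.

£51,974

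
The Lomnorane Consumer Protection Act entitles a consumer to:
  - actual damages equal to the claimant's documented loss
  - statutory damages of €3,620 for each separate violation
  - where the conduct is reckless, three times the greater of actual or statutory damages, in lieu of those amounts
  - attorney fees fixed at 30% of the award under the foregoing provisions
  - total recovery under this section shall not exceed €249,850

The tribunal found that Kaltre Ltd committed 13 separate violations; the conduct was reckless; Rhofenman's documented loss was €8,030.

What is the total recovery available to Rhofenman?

Statutory damages: 13 × €3,620 = €47,060
Greater of actual damages (€8,030) or statutory damages (€47,060): €47,060
Trebled: 3 × €47,060 = €141,180
Attorney fees: 30% of €141,180 = €42,354
Total before cap: €141,180 + €42,354 = €183,534
Cap at €249,850: €183,534 is within the cap, no reduction.

€183,534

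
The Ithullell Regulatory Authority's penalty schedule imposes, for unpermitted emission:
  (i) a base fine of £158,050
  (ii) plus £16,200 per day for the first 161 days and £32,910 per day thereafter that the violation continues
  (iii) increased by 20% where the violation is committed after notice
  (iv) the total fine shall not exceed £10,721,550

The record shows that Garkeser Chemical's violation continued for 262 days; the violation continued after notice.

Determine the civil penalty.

£7,308,192

First 161 days: 161 × £16,200 = £2,608,200
Remaining days: (262 − 161) × £32,910 = £3,323,910
Per-day component: £2,608,200 + £3,323,910 = £5,932,110
Base plus per-day: £158,050 + £5,932,110 = £6,090,160
Enhancement: 20% of £6,090,160 = £1,218,032
Enhanced fine: £6,090,160 + £1,218,032 = £7,308,192
Cap at £10,721,550: £7,308,192 is within the cap, no reduction.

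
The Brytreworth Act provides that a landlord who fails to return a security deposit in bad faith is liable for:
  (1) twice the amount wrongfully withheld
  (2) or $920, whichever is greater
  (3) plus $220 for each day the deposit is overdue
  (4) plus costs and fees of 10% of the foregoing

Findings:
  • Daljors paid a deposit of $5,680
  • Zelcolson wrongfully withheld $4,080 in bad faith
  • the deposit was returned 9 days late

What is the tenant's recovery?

Doubled: 2 × $4,080 = $8,160
Minimum $920: $8,160 meets the minimum, no increase.
Late-return penalty: 9 × $220 = $1,980
Damages plus late penalty: $8,160 + $1,980 = $10,140
Costs and fees: 10% of $10,140 = $1,014
Total recovery: $10,140 + $1,014 = $11,154

$11,154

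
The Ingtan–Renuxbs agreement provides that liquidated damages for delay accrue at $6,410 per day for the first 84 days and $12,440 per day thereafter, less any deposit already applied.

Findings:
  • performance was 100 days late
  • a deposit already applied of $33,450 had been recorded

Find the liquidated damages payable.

$704,030

First 84 days: 84 × $6,410 = $538,440
Remaining days: (100 − 84) × $12,440 = $199,040
Accrued per-day damages: $538,440 + $199,040 = $737,480
Less deposit already applied: $737,480 − $33,450 = $704,030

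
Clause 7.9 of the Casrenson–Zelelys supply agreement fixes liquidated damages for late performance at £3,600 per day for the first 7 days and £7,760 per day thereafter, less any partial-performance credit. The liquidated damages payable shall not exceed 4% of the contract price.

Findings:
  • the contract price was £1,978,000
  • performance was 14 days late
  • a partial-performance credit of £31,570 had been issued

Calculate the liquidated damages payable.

First 7 days: 7 × £3,600 = £25,200
Remaining days: (14 − 7) × £7,760 = £54,320
Accrued per-day damages: £25,200 + £54,320 = £79,520
Less partial-performance credit: £79,520 − £31,570 = £47,950
Cap: 4% of £1,978,000 = £79,120
Cap at £79,120: £47,950 is within the cap, no reduction.

£47,950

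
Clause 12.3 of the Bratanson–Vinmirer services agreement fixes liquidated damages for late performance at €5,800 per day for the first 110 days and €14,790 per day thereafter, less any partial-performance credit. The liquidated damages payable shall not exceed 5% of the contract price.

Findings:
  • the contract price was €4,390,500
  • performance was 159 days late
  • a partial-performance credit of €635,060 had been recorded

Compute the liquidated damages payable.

Liquidated damages: €219,525

First 110 days: 110 × €5,800 = €638,000
Remaining days: (159 − 110) × €14,790 = €724,710
Accrued per-day damages: €638,000 + €724,710 = €1,362,710
Less partial-performance credit: €1,362,710 − €635,060 = €727,650
Cap: 5% of €4,390,500 = €219,525
Cap at €219,525: €727,650 exceeds the cap → €219,525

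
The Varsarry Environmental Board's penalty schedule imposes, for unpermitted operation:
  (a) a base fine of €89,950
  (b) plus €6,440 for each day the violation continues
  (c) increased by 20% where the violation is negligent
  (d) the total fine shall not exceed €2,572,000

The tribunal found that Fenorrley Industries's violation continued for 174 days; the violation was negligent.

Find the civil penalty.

€1,452,612

Per-day component: 174 × €6,440 = €1,120,560
Base plus per-day: €89,950 + €1,120,560 = €1,210,510
Enhancement: 20% of €1,210,510 = €242,102
Enhanced fine: €1,210,510 + €242,102 = €1,452,612
Cap at €2,572,000: €1,452,612 is within the cap, no reduction.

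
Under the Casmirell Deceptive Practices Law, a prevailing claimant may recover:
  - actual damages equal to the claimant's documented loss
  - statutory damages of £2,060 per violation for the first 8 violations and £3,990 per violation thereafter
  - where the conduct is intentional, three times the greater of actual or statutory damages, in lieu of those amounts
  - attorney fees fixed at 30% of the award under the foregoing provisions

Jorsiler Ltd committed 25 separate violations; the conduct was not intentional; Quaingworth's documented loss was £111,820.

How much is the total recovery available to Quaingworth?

First 8 violations: 8 × £2,060 = £16,480
Remaining violations: (25 − 8) × £3,990 = £67,830
Statutory damages: £16,480 + £67,830 = £84,310
Conduct not intentional: the in-lieu enhancement does not apply.
Actual plus statutory damages: £111,820 + £84,310 = £196,130
Attorney fees: 30% of £196,130 = £58,839
Total recovery: £196,130 + £58,839 = £254,969

£254,969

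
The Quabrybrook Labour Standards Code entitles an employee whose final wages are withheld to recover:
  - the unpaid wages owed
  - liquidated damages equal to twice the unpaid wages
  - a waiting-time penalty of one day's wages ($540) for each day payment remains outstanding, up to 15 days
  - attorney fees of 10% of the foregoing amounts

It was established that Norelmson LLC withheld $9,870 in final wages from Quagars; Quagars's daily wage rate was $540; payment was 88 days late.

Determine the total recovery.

Total award: $41,481

Doubled: 2 × $9,870 = $19,740
Penalty days: min(88, 15) = 15
Waiting-time penalty: 15 × $540 = $8,100
Subtotal: $9,870 + $19,740 + $8,100 = $37,710
Attorney fees: 10% of $37,710 = $3,771
Total award: $37,710 + $3,771 = $41,481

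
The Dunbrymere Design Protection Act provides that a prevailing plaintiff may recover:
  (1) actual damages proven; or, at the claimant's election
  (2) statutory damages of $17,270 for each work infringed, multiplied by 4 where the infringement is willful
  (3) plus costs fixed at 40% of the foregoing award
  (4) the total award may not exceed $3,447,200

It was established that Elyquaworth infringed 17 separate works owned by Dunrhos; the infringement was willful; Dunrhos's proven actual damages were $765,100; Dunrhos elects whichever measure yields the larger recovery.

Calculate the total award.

Statutory damages: 17 × $17,270 = $293,590
Multiplied by 4: 4 × $293,590 = $1,174,360
Greater of actual damages ($765,100) or enhanced statutory damages ($1,174,360): $1,174,360
Costs: 40% of $1,174,360 = $469,744
Award plus costs: $1,174,360 + $469,744 = $1,644,104
Cap at $3,447,200: $1,644,104 is within the cap, no reduction.

$1,644,104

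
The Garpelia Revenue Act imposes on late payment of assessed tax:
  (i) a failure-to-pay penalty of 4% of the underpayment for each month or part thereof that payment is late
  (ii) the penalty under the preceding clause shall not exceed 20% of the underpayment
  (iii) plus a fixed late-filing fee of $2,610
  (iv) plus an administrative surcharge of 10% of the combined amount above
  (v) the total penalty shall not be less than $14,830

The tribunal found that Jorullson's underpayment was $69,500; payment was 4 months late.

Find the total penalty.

Accrued rate: 4% × 4 = 16%, capped at 20% → 16%
Failure-to-pay penalty: 16% of $69,500 = $11,120
Penalty before surcharge: $11,120 + $2,610 = $13,730
Administrative surcharge: 10% of $13,730 = $1,373
Total penalty: $13,730 + $1,373 = $15,103
Minimum $14,830: $15,103 meets the minimum, no increase.

$15,103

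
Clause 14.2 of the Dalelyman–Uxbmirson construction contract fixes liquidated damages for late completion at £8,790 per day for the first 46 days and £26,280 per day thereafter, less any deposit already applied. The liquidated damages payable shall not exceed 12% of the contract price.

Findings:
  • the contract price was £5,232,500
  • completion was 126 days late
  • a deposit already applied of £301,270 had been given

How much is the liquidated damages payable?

£627,900

First 46 days: 46 × £8,790 = £404,340
Remaining days: (126 − 46) × £26,280 = £2,102,400
Accrued per-day damages: £404,340 + £2,102,400 = £2,506,740
Less deposit already applied: £2,506,740 − £301,270 = £2,205,470
Cap: 12% of £5,232,500 = £627,900
Cap at £627,900: £2,205,470 exceeds the cap → £627,900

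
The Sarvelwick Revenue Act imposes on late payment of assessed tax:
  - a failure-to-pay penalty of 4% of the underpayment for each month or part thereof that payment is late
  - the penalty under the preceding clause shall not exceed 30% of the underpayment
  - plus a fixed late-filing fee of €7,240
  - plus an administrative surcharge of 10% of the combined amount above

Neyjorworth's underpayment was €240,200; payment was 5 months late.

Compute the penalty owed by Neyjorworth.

Accrued rate: 4% × 5 = 20%, capped at 30% → 20%
Failure-to-pay penalty: 20% of €240,200 = €48,040
Penalty before surcharge: €48,040 + €7,240 = €55,280
Administrative surcharge: 10% of €55,280 = €5,528
Total penalty: €55,280 + €5,528 = €60,808

€60,808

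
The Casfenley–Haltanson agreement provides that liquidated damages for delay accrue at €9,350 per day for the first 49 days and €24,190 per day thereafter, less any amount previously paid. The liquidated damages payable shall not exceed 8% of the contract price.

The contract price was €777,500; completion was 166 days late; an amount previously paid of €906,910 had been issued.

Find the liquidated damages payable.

First 49 days: 49 × €9,350 = €458,150
Remaining days: (166 − 49) × €24,190 = €2,830,230
Accrued per-day damages: €458,150 + €2,830,230 = €3,288,380
Less amount previously paid: €3,288,380 − €906,910 = €2,381,470
Cap: 8% of €777,500 = €62,200
Cap at €62,200: €2,381,470 exceeds the cap → €62,200

€62,200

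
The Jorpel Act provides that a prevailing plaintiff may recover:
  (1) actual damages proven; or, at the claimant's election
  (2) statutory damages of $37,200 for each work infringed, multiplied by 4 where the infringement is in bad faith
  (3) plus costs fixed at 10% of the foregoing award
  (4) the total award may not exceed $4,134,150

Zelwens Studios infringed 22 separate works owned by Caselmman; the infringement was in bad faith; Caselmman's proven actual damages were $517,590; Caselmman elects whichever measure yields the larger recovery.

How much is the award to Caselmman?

Statutory damages: 22 × $37,200 = $818,400
Multiplied by 4: 4 × $818,400 = $3,273,600
Greater of actual damages ($517,590) or enhanced statutory damages ($3,273,600): $3,273,600
Costs: 10% of $3,273,600 = $327,360
Award plus costs: $3,273,600 + $327,360 = $3,600,960
Cap at $4,134,150: $3,600,960 is within the cap, no reduction.

$3,600,960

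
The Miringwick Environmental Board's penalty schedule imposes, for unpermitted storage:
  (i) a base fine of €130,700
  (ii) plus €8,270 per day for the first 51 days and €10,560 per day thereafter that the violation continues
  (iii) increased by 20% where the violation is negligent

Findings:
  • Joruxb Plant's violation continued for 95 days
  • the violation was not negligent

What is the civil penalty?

First 51 days: 51 × €8,270 = €421,770
Remaining days: (95 − 51) × €10,560 = €464,640
Per-day component: €421,770 + €464,640 = €886,410
Base plus per-day: €130,700 + €886,410 = €1,017,110
The violation was not negligent: no 20% increase.

€1,017,110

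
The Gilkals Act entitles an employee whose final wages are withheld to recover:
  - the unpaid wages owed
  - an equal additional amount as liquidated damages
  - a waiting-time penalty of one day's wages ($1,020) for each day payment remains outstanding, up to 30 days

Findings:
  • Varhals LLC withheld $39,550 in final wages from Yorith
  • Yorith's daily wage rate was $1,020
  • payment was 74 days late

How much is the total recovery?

Liquidated damages (equal amount): $39,550
Penalty days: min(74, 30) = 30
Waiting-time penalty: 30 × $1,020 = $30,600
Total award: $39,550 + $39,550 + $30,600 = $109,700

$109,700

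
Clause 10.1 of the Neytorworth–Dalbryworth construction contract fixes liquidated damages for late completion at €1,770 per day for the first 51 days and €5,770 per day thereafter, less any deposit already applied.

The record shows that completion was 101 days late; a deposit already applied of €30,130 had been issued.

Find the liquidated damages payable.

Liquidated damages: €348,640

First 51 days: 51 × €1,770 = €90,270
Remaining days: (101 − 51) × €5,770 = €288,500
Accrued per-day damages: €90,270 + €288,500 = €378,770
Less deposit already applied: €378,770 − €30,130 = €348,640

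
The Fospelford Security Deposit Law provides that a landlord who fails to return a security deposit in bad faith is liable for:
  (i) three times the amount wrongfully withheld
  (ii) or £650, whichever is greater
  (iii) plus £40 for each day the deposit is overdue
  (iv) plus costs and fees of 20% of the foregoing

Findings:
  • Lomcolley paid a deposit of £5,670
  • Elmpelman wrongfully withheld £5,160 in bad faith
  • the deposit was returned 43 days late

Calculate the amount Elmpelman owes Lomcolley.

£20,640

Trebled: 3 × £5,160 = £15,480
Minimum £650: £15,480 meets the minimum, no increase.
Late-return penalty: 43 × £40 = £1,720
Damages plus late penalty: £15,480 + £1,720 = £17,200
Costs and fees: 20% of £17,200 = £3,440
Total recovery: £17,200 + £3,440 = £20,640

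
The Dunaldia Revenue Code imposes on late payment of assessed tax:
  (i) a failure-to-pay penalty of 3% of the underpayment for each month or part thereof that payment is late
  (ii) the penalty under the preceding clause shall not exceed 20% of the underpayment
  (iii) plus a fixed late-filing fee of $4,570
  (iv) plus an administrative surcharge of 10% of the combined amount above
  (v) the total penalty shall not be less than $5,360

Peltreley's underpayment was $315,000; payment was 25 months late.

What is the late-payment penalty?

Accrued rate: 3% × 25 = 75%, capped at 20% → 20%
Failure-to-pay penalty: 20% of $315,000 = $63,000
Penalty before surcharge: $63,000 + $4,570 = $67,570
Administrative surcharge: 10% of $67,570 = $6,757
Total penalty: $67,570 + $6,757 = $74,327
Minimum $5,360: $74,327 meets the minimum, no increase.

Penalty: $74,327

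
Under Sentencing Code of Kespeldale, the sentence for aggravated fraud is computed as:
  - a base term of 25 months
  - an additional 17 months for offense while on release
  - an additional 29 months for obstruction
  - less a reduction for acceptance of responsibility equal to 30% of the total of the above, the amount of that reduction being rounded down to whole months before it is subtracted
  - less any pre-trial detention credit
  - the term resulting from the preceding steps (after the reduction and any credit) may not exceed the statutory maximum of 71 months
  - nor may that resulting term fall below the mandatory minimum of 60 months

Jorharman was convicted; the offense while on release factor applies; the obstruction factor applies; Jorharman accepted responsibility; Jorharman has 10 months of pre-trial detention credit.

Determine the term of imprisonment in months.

Offense while on release enhancement: +17 months
Obstruction enhancement: +29 months
Adjusted term: 25 months + 17 months + 29 months = 71 months
Acceptance of responsibility reduction: 30% of 71 months = 21 months (rounded down)
After reduction: 71 − 21 = 50 months
Less pre-trial detention credit: 50 months − 10 months = 40 months
Cap at 71 months: 40 months is within the cap, no reduction.
Minimum 60 months: 40 months is below the minimum → 60 months

Sentence: 60 months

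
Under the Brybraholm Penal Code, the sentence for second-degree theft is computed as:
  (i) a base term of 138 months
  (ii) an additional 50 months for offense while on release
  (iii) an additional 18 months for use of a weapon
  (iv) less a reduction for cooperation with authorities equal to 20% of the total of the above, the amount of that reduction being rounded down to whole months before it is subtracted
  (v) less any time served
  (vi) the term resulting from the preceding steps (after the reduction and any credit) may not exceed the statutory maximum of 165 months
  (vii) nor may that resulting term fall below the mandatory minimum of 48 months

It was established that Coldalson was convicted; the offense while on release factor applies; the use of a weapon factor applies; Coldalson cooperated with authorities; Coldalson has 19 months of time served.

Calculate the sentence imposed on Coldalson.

146 months

Offense while on release enhancement: +50 months
Use of a weapon enhancement: +18 months
Adjusted term: 138 months + 50 months + 18 months = 206 months
Cooperation with authorities reduction: 20% of 206 months = 41 months (rounded down)
After reduction: 206 − 41 = 165 months
Less time served: 165 months − 19 months = 146 months
Cap at 165 months: 146 months is within the cap, no reduction.
Minimum 48 months: 146 months meets the minimum, no increase.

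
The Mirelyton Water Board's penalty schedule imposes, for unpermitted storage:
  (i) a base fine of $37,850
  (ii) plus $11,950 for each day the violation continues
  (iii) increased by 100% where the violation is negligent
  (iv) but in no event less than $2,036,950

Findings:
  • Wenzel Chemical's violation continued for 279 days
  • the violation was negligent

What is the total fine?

Civil penalty: $6,743,800

Per-day component: 279 × $11,950 = $3,334,050
Base plus per-day: $37,850 + $3,334,050 = $3,371,900
Enhancement: 100% of $3,371,900 = $3,371,900
Enhanced fine: $3,371,900 + $3,371,900 = $6,743,800
Minimum $2,036,950: $6,743,800 meets the minimum, no increase.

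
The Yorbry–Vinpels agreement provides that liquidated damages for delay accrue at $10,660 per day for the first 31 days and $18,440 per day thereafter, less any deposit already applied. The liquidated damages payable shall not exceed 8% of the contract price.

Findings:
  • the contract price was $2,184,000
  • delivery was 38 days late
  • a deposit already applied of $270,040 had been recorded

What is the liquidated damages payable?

First 31 days: 31 × $10,660 = $330,460
Remaining days: (38 − 31) × $18,440 = $129,080
Accrued per-day damages: $330,460 + $129,080 = $459,540
Less deposit already applied: $459,540 − $270,040 = $189,500
Cap: 8% of $2,184,000 = $174,720
Cap at $174,720: $189,500 exceeds the cap → $174,720

Liquidated damages: $174,720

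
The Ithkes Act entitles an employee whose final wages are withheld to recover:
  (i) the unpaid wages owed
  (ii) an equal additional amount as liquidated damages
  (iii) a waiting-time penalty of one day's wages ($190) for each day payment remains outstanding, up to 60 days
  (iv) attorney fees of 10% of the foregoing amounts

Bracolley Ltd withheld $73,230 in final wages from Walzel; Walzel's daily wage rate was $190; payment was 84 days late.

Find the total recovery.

Liquidated damages (equal amount): $73,230
Penalty days: min(84, 60) = 60
Waiting-time penalty: 60 × $190 = $11,400
Subtotal: $73,230 + $73,230 + $11,400 = $157,860
Attorney fees: 10% of $157,860 = $15,786
Total award: $157,860 + $15,786 = $173,646

$173,646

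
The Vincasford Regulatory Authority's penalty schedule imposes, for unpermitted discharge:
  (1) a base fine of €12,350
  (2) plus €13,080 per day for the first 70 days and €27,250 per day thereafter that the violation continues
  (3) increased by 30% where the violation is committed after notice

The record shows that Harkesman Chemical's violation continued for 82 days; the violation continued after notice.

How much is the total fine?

€1,631,435

First 70 days: 70 × €13,080 = €915,600
Remaining days: (82 − 70) × €27,250 = €327,000
Per-day component: €915,600 + €327,000 = €1,242,600
Base plus per-day: €12,350 + €1,242,600 = €1,254,950
Enhancement: 30% of €1,254,950 = €376,485
Enhanced fine: €1,254,950 + €376,485 = €1,631,435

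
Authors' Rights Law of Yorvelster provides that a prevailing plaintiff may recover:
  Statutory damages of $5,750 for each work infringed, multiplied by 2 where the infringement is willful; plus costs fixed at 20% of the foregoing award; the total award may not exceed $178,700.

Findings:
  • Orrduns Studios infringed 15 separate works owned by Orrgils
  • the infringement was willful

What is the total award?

$178,700

Statutory damages: 15 × $5,750 = $86,250
Doubled: 2 × $86,250 = $172,500
Costs: 20% of $172,500 = $34,500
Award plus costs: $172,500 + $34,500 = $207,000
Cap at $178,700: $207,000 exceeds the cap → $178,700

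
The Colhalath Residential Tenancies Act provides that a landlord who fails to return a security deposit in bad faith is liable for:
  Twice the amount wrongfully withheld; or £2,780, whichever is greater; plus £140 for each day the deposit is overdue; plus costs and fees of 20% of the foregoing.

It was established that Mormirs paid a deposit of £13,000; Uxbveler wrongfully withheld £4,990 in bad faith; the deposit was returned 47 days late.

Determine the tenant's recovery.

£19,872

Doubled: 2 × £4,990 = £9,980
Minimum £2,780: £9,980 meets the minimum, no increase.
Late-return penalty: 47 × £140 = £6,580
Damages plus late penalty: £9,980 + £6,580 = £16,560
Costs and fees: 20% of £16,560 = £3,312
Total recovery: £16,560 + £3,312 = £19,872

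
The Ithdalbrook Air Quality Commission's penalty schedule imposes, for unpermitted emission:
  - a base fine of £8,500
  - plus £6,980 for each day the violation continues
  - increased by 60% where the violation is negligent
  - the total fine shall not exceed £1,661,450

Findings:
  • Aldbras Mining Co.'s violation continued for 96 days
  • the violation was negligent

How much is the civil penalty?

£1,085,728

Per-day component: 96 × £6,980 = £670,080
Base plus per-day: £8,500 + £670,080 = £678,580
Enhancement: 60% of £678,580 = £407,148
Enhanced fine: £678,580 + £407,148 = £1,085,728
Cap at £1,661,450: £1,085,728 is within the cap, no reduction.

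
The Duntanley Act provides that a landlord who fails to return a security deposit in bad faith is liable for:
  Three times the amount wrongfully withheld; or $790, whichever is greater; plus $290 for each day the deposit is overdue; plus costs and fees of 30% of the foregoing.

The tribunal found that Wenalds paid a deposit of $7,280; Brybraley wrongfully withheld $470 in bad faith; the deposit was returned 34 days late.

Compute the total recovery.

Trebled: 3 × $470 = $1,410
Minimum $790: $1,410 meets the minimum, no increase.
Late-return penalty: 34 × $290 = $9,860
Damages plus late penalty: $1,410 + $9,860 = $11,270
Costs and fees: 30% of $11,270 = $3,381
Total recovery: $11,270 + $3,381 = $14,651

$14,651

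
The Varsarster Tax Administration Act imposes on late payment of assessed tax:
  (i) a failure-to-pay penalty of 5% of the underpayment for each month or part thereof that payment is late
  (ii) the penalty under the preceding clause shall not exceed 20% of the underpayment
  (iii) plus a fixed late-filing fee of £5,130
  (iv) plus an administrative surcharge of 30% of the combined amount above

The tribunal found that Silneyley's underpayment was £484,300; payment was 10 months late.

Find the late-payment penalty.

Accrued rate: 5% × 10 = 50%, capped at 20% → 20%
Failure-to-pay penalty: 20% of £484,300 = £96,860
Penalty before surcharge: £96,860 + £5,130 = £101,990
Administrative surcharge: 30% of £101,990 = £30,597
Total penalty: £101,990 + £30,597 = £132,587

£132,587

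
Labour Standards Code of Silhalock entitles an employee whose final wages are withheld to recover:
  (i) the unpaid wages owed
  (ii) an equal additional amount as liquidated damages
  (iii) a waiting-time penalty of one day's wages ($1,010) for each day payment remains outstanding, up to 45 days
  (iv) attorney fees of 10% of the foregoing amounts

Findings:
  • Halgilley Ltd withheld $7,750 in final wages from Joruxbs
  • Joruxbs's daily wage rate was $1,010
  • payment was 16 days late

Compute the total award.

Liquidated damages (equal amount): $7,750
Penalty days: min(16, 45) = 16
Waiting-time penalty: 16 × $1,010 = $16,160
Subtotal: $7,750 + $7,750 + $16,160 = $31,660
Attorney fees: 10% of $31,660 = $3,166
Total award: $31,660 + $3,166 = $34,826

$34,826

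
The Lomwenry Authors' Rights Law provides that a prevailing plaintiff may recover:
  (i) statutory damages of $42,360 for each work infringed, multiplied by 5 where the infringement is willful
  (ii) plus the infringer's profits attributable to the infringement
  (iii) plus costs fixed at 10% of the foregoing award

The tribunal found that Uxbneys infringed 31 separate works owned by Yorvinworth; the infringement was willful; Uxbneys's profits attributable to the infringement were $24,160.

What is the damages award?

Statutory damages: 31 × $42,360 = $1,313,160
Multiplied by 5: 5 × $1,313,160 = $6,565,800
Combined award: $6,565,800 + $24,160 = $6,589,960
Costs: 10% of $6,589,960 = $658,996
Award plus costs: $6,589,960 + $658,996 = $7,248,956

$7,248,956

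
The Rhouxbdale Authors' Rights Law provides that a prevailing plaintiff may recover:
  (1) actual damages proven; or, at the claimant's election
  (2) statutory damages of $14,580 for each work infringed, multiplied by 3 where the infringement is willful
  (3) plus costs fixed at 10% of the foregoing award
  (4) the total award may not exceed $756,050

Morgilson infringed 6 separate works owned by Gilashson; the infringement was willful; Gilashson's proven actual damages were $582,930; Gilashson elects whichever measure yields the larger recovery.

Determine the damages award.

$641,223

Statutory damages: 6 × $14,580 = $87,480
Trebled: 3 × $87,480 = $262,440
Greater of actual damages ($582,930) or enhanced statutory damages ($262,440): $582,930
Costs: 10% of $582,930 = $58,293
Award plus costs: $582,930 + $58,293 = $641,223
Cap at $756,050: $641,223 is within the cap, no reduction.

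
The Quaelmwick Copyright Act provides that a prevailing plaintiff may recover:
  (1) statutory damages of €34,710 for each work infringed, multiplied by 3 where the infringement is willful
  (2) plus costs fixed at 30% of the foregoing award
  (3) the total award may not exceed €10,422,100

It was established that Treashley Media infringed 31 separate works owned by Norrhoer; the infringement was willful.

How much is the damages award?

Statutory damages: 31 × €34,710 = €1,076,010
Trebled: 3 × €1,076,010 = €3,228,030
Costs: 30% of €3,228,030 = €968,409
Award plus costs: €3,228,030 + €968,409 = €4,196,439
Cap at €10,422,100: €4,196,439 is within the cap, no reduction.

€4,196,439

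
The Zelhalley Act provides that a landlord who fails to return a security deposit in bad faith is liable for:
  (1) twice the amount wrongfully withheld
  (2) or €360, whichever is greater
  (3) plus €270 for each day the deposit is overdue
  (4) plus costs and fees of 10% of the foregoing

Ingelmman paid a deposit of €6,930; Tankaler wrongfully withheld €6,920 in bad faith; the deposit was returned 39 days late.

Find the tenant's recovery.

Doubled: 2 × €6,920 = €13,840
Minimum €360: €13,840 meets the minimum, no increase.
Late-return penalty: 39 × €270 = €10,530
Damages plus late penalty: €13,840 + €10,530 = €24,370
Costs and fees: 10% of €24,370 = €2,437
Total recovery: €24,370 + €2,437 = €26,807

€26,807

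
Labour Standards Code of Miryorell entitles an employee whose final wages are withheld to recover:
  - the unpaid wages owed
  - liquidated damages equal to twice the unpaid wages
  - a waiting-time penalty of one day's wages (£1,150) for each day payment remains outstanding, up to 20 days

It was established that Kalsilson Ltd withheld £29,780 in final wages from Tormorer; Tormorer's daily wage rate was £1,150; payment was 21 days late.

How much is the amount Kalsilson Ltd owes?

Doubled: 2 × £29,780 = £59,560
Penalty days: min(21, 20) = 20
Waiting-time penalty: 20 × £1,150 = £23,000
Total award: £29,780 + £59,560 + £23,000 = £112,340

£112,340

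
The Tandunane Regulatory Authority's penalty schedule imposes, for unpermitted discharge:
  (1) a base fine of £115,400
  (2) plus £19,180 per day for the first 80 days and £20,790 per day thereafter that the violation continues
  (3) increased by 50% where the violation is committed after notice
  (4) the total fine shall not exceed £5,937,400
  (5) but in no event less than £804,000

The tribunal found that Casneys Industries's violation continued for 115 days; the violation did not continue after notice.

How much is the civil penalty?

First 80 days: 80 × £19,180 = £1,534,400
Remaining days: (115 − 80) × £20,790 = £727,650
Per-day component: £1,534,400 + £727,650 = £2,262,050
Base plus per-day: £115,400 + £2,262,050 = £2,377,450
The violation did not continue after notice: no 50% increase.
Cap at £5,937,400: £2,377,450 is within the cap, no reduction.
Minimum £804,000: £2,377,450 meets the minimum, no increase.

£2,377,450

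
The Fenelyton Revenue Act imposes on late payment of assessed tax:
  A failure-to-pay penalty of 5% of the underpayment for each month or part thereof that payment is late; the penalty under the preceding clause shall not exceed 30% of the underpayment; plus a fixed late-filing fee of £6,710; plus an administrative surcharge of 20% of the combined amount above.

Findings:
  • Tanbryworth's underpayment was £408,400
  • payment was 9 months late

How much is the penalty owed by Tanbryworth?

Accrued rate: 5% × 9 = 45%, capped at 30% → 30%
Failure-to-pay penalty: 30% of £408,400 = £122,520
Penalty before surcharge: £122,520 + £6,710 = £129,230
Administrative surcharge: 20% of £129,230 = £25,846
Total penalty: £129,230 + £25,846 = £155,076

£155,076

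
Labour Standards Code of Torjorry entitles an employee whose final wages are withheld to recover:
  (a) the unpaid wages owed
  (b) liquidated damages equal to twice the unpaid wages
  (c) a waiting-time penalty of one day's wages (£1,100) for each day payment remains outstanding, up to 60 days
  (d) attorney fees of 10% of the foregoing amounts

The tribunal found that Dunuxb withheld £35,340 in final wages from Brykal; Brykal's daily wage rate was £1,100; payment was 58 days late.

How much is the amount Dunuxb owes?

£186,802

Doubled: 2 × £35,340 = £70,680
Penalty days: min(58, 60) = 58
Waiting-time penalty: 58 × £1,100 = £63,800
Subtotal: £35,340 + £70,680 + £63,800 = £169,820
Attorney fees: 10% of £169,820 = £16,982
Total award: £169,820 + £16,982 = £186,802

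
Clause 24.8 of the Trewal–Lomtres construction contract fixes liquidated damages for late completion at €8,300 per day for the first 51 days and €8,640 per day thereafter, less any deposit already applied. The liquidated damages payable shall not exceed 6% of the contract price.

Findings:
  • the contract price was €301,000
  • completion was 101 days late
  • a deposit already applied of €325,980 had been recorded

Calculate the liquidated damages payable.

First 51 days: 51 × €8,300 = €423,300
Remaining days: (101 − 51) × €8,640 = €432,000
Accrued per-day damages: €423,300 + €432,000 = €855,300
Less deposit already applied: €855,300 − €325,980 = €529,320
Cap: 6% of €301,000 = €18,060
Cap at €18,060: €529,320 exceeds the cap → €18,060

€18,060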